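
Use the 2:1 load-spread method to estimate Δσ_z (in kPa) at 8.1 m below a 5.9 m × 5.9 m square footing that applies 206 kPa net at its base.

By the 2:1 method the load spreads at 1 horizontal : 2 vertical, so at depth z the loaded area has grown by z in each plan dimension:
Δσ = qBL/((B+z)(L+z)) = 206×5.9×5.9/((5.9+8.1)(5.9+8.1)) = 36.586 kPa

Δσ_z ≈ 36.6 kPa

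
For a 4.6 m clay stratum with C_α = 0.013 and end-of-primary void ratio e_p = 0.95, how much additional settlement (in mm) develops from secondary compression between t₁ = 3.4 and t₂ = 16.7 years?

S_s ≈ 21.2 mm

Secondary compression: S_s = C_α·H/(1+e_p)·log₁₀(t₂/t₁)
S_s = 0.013×4.6/(1+0.95)×log₁₀(16.7/3.4)
    = 0.03067 × 0.6912 = 0.0212 m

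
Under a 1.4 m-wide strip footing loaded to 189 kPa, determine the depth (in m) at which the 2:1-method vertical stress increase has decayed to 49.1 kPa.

2:1 spreading — at depth z the loaded area has grown by z in each plan dimension:
qB/(B+z) = Δσ_z ⇒ z = qB/Δσ_z − B = 189×1.4/49.1 − 1.4 = 3.989 m

z ≈ 3.99 m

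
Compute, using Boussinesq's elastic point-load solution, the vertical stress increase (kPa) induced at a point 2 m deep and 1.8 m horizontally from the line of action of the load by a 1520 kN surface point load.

Δσ_z ≈ 41.2 kPa

Boussinesq vertical stress below a point load on an elastic half-space:
Δσ_z = 3P/(2πz²) · [1 + (r/z)²]^(−5/2)
r/z = 1.8/2 = 0.9; [1+(r/z)²]^(−5/2) = 0.22688.
Δσ_z = 3×1520/(2π×2²) × 0.22688 = 181.44 × 0.22688 = 41.17 kPa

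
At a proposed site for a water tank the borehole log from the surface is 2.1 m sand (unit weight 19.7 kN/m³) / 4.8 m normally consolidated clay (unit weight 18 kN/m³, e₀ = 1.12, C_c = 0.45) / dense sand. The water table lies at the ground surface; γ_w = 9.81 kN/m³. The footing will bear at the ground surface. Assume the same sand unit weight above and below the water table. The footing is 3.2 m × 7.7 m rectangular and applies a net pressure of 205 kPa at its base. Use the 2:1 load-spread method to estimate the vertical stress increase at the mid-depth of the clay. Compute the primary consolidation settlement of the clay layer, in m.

Mid-depth of clay below the ground surface: z = 2.1 + 4.8/2 = 4.5 m.
Total vertical stress at mid-clay: σ_v = 19.7×2.1 + 18×2.4 = 84.57 kPa.
Pore pressure: u = 9.81×(4.5 − 0) = 44.145 kPa.
Initial effective stress: σ'_0 = σ_v − u = 84.57 − 44.145 = 40.425 kPa.
Stress increase at mid-clay by the 2:1 spreading method:
Δσ = qBL/((B+z)(L+z)) = 205×3.2×7.7/((3.2+4.5)(7.7+4.5)) = 53.77 kPa
Final effective stress: σ'_f = σ'_0 + Δσ = 40.425 + 53.77 = 94.195 kPa.
Normally consolidated clay, so the full stress increment lies on the virgin compression line:
S_c = C_c·H/(1+e₀)·log₁₀(σ'_f/σ'_0) = 0.45×4.8/(1+1.12)×log₁₀(94.195/40.425)
    = 1.0189 × 0.36738 = 0.3743 m

S_c ≈ 0.374 m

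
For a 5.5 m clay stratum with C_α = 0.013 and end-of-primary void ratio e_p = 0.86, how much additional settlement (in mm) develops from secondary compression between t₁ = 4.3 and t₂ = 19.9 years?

S_s ≈ 25.6 mm

Secondary compression: S_s = C_α·H/(1+e_p)·log₁₀(t₂/t₁)
S_s = 0.013×5.5/(1+0.86)×log₁₀(19.9/4.3)
    = 0.03844 × 0.6654 = 0.02558 m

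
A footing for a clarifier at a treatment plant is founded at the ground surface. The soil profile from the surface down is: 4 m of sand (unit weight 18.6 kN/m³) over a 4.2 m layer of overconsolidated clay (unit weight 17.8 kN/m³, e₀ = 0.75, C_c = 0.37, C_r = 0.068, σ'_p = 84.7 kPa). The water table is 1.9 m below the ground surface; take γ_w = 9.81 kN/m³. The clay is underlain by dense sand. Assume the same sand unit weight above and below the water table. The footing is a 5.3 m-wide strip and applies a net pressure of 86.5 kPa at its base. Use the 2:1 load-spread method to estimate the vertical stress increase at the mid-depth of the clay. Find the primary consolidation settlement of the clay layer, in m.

S_c ≈ 0.116 m

Mid-depth of clay below the ground surface: z = 4 + 4.2/2 = 6.1 m.
Total vertical stress at mid-clay: σ_v = 18.6×4 + 17.8×2.1 = 111.78 kPa.
Pore pressure: u = 9.81×(6.1 − 1.9) = 41.202 kPa.
Initial effective stress: σ'_0 = σ_v − u = 111.78 − 41.202 = 70.578 kPa.
Stress increase at mid-clay by the 2:1 spreading method:
Δσ = qB/(B+z) = 86.5×5.3/(5.3+6.1) = 40.215 kPa
Final effective stress: σ'_f = 70.578 + 40.215 = 110.79 kPa.
σ'_f = 110.79 > σ'_p = 84.7 kPa, so the stress path crosses the preconsolidation pressure — recompression up to σ'_p, then virgin compression beyond:
S_c = H/(1+e₀)·[C_r·log₁₀(σ'_p/σ'_0) + C_c·log₁₀(σ'_f/σ'_p)]
    = 4.2/1.75 × [0.068×log₁₀(84.7/70.578) + 0.37×log₁₀(110.79/84.7)]
    = 2.4 × [0.0053866 + 0.043148] = 0.1165 m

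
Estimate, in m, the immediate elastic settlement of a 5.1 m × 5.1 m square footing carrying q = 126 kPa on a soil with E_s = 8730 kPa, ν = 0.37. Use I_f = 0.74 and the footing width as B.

S_e ≈ 0.047 m

Immediate (elastic) settlement: S_e = q·B·(1−ν²)/E_s · I_f.
S_e = 126 × 5.1 × (1 − 0.37²) / 8730 × 0.74
    = 126 × 5.1 × 0.8631 / 8730 × 0.74
    = 0.04701 m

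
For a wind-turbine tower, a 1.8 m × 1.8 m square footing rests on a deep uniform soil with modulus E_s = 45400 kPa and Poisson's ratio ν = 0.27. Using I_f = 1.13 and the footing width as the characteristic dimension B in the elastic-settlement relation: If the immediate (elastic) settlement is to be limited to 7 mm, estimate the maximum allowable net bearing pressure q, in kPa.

q ≈ 169 kPa

S_e = q·B·(1−ν²)/E_s · I_f  ⇒  q = S_e·E_s / (B·(1−ν²)·I_f).
q = 0.007 × 45400 / (1.8 × 0.9271 × 1.13) = 168.5 kPa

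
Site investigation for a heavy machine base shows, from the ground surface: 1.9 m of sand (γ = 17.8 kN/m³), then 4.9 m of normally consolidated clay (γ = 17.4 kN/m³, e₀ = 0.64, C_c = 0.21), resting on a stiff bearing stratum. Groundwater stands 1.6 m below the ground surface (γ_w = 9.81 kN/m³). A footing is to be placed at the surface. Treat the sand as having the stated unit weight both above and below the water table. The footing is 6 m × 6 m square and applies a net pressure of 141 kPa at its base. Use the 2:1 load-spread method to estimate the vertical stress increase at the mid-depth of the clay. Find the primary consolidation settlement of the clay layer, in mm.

S_c ≈ 183 mm

Mid-depth of clay below the ground surface: z = 1.9 + 4.9/2 = 4.35 m.
Total vertical stress at mid-clay: σ_v = 17.8×1.9 + 17.4×2.45 = 76.45 kPa.
Pore pressure: u = 9.81×(4.35 − 1.6) = 26.978 kPa.
Initial effective stress: σ'_0 = σ_v − u = 76.45 − 26.978 = 49.472 kPa.
Stress increase at mid-clay by the 2:1 spreading method:
Δσ = qBL/((B+z)(L+z)) = 141×6×6/((6+4.35)(6+4.35)) = 47.385 kPa
Final effective stress: σ'_f = σ'_0 + Δσ = 49.472 + 47.385 = 96.857 kPa.
Normally consolidated clay, so the full stress increment lies on the virgin compression line:
S_c = C_c·H/(1+e₀)·log₁₀(σ'_f/σ'_0) = 0.21×4.9/(1+0.64)×log₁₀(96.857/49.472)
    = 0.62744 × 0.29177 = 0.1831 m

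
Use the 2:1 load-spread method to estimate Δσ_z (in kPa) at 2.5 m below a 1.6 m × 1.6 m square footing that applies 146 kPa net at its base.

Δσ_z ≈ 22.2 kPa

By the 2:1 method the load spreads at 1 horizontal : 2 vertical, so at depth z the loaded area has grown by z in each plan dimension:
Δσ = qBL/((B+z)(L+z)) = 146×1.6×1.6/((1.6+2.5)(1.6+2.5)) = 22.234 kPa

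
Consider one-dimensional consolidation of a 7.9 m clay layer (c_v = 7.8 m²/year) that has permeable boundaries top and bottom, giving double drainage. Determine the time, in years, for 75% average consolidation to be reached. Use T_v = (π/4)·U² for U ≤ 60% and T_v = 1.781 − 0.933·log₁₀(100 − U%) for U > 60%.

Drainage path length: H_d = H/2 = 3.95 m (double drainage).
U > 60%: T_v = 1.781 − 0.933·log₁₀(100 − 75) = 0.47672.
t = T_v·H_d²/c_v = 0.47672×3.95²/7.8 = 0.9536 years.

t ≈ 0.954 years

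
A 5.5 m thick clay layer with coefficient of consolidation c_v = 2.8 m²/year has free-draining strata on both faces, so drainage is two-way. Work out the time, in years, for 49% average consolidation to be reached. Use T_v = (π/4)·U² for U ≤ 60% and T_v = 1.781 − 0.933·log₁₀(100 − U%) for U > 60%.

Drainage path length: H_d = H/2 = 2.75 m (double drainage).
U ≤ 60%: T_v = (π/4)·U² = (π/4)×0.49² = 0.18857.
t = T_v·H_d²/c_v = 0.18857×2.75²/2.8 = 0.5093 years.

t ≈ 0.509 years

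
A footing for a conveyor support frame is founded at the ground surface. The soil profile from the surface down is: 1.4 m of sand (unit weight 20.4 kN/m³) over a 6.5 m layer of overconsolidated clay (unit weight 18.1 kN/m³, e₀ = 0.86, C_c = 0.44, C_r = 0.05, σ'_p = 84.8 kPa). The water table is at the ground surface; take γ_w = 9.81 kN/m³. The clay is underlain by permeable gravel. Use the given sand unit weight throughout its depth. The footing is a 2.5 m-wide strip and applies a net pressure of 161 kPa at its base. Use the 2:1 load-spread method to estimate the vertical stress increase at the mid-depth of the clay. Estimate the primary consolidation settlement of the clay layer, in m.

Mid-depth of clay below the ground surface: z = 1.4 + 6.5/2 = 4.65 m.
Total vertical stress at mid-clay: σ_v = 20.4×1.4 + 18.1×3.25 = 87.385 kPa.
Pore pressure: u = 9.81×(4.65 − 0) = 45.617 kPa.
Initial effective stress: σ'_0 = σ_v − u = 87.385 − 45.617 = 41.768 kPa.
Stress increase at mid-clay by the 2:1 spreading method:
Δσ = qB/(B+z) = 161×2.5/(2.5+4.65) = 56.294 kPa
Final effective stress: σ'_f = 41.768 + 56.294 = 98.062 kPa.
σ'_f = 98.062 > σ'_p = 84.8 kPa, so the stress path crosses the preconsolidation pressure — recompression up to σ'_p, then virgin compression beyond:
S_c = H/(1+e₀)·[C_r·log₁₀(σ'_p/σ'_0) + C_c·log₁₀(σ'_f/σ'_p)]
    = 6.5/1.86 × [0.05×log₁₀(84.8/41.768) + 0.44×log₁₀(98.062/84.8)]
    = 3.4946 × [0.015378 + 0.027766] = 0.1508 m

S_c ≈ 0.151 m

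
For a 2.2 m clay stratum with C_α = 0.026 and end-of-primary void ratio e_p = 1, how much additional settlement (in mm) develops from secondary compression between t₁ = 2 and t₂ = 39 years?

S_s ≈ 36.9 mm

Secondary compression: S_s = C_α·H/(1+e_p)·log₁₀(t₂/t₁)
S_s = 0.026×2.2/(1+1)×log₁₀(39/2)
    = 0.0286 × 1.29 = 0.03689 m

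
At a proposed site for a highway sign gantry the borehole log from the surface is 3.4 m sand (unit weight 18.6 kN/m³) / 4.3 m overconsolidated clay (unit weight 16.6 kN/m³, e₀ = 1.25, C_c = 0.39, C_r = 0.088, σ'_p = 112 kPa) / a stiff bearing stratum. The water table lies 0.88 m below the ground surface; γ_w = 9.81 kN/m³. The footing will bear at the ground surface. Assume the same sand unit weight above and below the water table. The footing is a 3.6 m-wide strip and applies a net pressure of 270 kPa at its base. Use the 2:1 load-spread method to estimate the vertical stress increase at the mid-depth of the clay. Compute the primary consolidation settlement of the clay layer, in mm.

S_c ≈ 169 mm

Mid-depth of clay below the ground surface: z = 3.4 + 4.3/2 = 5.55 m.
Total vertical stress at mid-clay: σ_v = 18.6×3.4 + 16.6×2.15 = 98.93 kPa.
Pore pressure: u = 9.81×(5.55 − 0.88) = 45.813 kPa.
Initial effective stress: σ'_0 = σ_v − u = 98.93 − 45.813 = 53.117 kPa.
Stress increase at mid-clay by the 2:1 spreading method:
Δσ = qB/(B+z) = 270×3.6/(3.6+5.55) = 106.23 kPa
Final effective stress: σ'_f = 53.117 + 106.23 = 159.35 kPa.
σ'_f = 159.35 > σ'_p = 112 kPa, so the stress path crosses the preconsolidation pressure — recompression up to σ'_p, then virgin compression beyond:
S_c = H/(1+e₀)·[C_r·log₁₀(σ'_p/σ'_0) + C_c·log₁₀(σ'_f/σ'_p)]
    = 4.3/2.25 × [0.088×log₁₀(112/53.117) + 0.39×log₁₀(159.35/112)]
    = 1.9111 × [0.028511 + 0.059722] = 0.1686 m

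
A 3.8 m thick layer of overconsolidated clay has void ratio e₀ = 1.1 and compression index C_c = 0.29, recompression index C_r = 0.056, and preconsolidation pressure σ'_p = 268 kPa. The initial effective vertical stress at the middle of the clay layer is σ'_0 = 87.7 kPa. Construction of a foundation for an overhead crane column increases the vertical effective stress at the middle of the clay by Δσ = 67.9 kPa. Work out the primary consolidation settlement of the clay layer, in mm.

S_c ≈ 25.2 mm

Final effective stress: σ'_f = 87.7 + 67.9 = 155.6 kPa.
σ'_f = 155.6 ≤ σ'_p = 268 kPa, so the clay remains overconsolidated and only the recompression index applies:
S_c = C_r·H/(1+e₀)·log₁₀(σ'_f/σ'_0) = 0.056×3.8/2.1×log₁₀(155.6/87.7)
    = 0.10133 × 0.24901 = 0.02523 m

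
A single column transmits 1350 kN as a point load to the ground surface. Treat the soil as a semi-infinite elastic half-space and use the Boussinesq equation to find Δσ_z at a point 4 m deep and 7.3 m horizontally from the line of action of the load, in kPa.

Δσ_z ≈ 1.03 kPa

Boussinesq vertical stress below a point load on an elastic half-space:
Δσ_z = 3P/(2πz²) · [1 + (r/z)²]^(−5/2)
r/z = 7.3/4 = 1.825; [1+(r/z)²]^(−5/2) = 0.025623.
Δσ_z = 3×1350/(2π×4²) × 0.025623 = 40.286 × 0.025623 = 1.032 kPa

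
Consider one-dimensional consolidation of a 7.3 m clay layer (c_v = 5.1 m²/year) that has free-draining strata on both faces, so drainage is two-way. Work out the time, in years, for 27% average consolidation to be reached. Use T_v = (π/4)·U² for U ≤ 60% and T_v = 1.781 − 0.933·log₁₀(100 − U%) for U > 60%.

Drainage path length: H_d = H/2 = 3.65 m (double drainage).
U ≤ 60%: T_v = (π/4)·U² = (π/4)×0.27² = 0.057256.
t = T_v·H_d²/c_v = 0.057256×3.65²/5.1 = 0.1496 years.

t ≈ 0.15 years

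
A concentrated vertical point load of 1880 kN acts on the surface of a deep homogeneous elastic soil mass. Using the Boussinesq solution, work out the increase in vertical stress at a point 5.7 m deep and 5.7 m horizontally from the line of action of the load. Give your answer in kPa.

Boussinesq vertical stress below a point load on an elastic half-space:
Δσ_z = 3P/(2πz²) · [1 + (r/z)²]^(−5/2)
r/z = 5.7/5.7 = 1; [1+(r/z)²]^(−5/2) = 0.17678.
Δσ_z = 3×1880/(2π×5.7²) × 0.17678 = 27.628 × 0.17678 = 4.884 kPa

Δσ_z ≈ 4.88 kPa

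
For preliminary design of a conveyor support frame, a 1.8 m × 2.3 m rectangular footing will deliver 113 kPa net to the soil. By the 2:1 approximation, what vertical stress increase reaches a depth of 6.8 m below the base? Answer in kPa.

Δσ_z ≈ 5.98 kPa

By the 2:1 method the load spreads at 1 horizontal : 2 vertical, so at depth z the loaded area has grown by z in each plan dimension:
Δσ = qBL/((B+z)(L+z)) = 113×1.8×2.3/((1.8+6.8)(2.3+6.8)) = 5.9778 kPa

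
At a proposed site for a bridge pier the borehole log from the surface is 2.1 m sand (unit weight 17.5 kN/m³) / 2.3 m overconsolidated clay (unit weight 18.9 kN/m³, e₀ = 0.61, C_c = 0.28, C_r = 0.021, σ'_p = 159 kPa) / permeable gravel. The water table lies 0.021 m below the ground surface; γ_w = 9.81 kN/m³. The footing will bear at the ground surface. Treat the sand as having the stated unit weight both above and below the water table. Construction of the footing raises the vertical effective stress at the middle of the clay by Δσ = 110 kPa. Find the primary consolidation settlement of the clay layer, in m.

Mid-depth of clay below the ground surface: z = 2.1 + 2.3/2 = 3.25 m.
Total vertical stress at mid-clay: σ_v = 17.5×2.1 + 18.9×1.15 = 58.485 kPa.
Pore pressure: u = 9.81×(3.25 − 0.021) = 31.676 kPa.
Initial effective stress: σ'_0 = σ_v − u = 58.485 − 31.676 = 26.809 kPa.
Final effective stress: σ'_f = 26.809 + 110 = 136.81 kPa.
σ'_f = 136.81 ≤ σ'_p = 159 kPa, so the clay remains overconsolidated and only the recompression index applies:
S_c = C_r·H/(1+e₀)·log₁₀(σ'_f/σ'_0) = 0.021×2.3/1.61×log₁₀(136.81/26.809)
    = 0.030001 × 0.70784 = 0.02124 m

S_c ≈ 0.0212 m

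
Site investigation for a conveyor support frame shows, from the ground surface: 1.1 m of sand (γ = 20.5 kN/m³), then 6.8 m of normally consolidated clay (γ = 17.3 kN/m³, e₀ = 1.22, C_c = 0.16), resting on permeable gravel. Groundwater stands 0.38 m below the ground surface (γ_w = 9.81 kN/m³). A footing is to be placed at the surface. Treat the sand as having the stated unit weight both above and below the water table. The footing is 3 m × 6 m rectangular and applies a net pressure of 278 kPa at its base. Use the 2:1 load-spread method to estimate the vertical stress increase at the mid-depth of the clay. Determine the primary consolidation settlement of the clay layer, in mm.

S_c ≈ 199 mm

Mid-depth of clay below the ground surface: z = 1.1 + 6.8/2 = 4.5 m.
Total vertical stress at mid-clay: σ_v = 20.5×1.1 + 17.3×3.4 = 81.37 kPa.
Pore pressure: u = 9.81×(4.5 − 0.38) = 40.417 kPa.
Initial effective stress: σ'_0 = σ_v − u = 81.37 − 40.417 = 40.953 kPa.
Stress increase at mid-clay by the 2:1 spreading method:
Δσ = qBL/((B+z)(L+z)) = 278×3×6/((3+4.5)(6+4.5)) = 63.543 kPa
Final effective stress: σ'_f = σ'_0 + Δσ = 40.953 + 63.543 = 104.5 kPa.
Normally consolidated clay, so the full stress increment lies on the virgin compression line:
S_c = C_c·H/(1+e₀)·log₁₀(σ'_f/σ'_0) = 0.16×6.8/(1+1.22)×log₁₀(104.5/40.953)
    = 0.49009 × 0.40683 = 0.1994 m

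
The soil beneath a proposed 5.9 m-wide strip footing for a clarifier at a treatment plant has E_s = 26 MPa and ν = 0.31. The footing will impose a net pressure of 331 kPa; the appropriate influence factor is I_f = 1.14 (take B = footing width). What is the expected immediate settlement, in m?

Immediate (elastic) settlement: S_e = q·B·(1−ν²)/E_s · I_f.
E_s = 26 MPa = 26000 kPa.
S_e = 331 × 5.9 × (1 − 0.31²) / 26000 × 1.14
    = 331 × 5.9 × 0.9039 / 26000 × 1.14
    = 0.0774 m

S_e ≈ 0.0774 m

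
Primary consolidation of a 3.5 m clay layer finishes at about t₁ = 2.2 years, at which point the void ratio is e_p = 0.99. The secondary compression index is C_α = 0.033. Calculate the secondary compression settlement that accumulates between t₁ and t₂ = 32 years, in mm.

Secondary compression: S_s = C_α·H/(1+e_p)·log₁₀(t₂/t₁)
S_s = 0.033×3.5/(1+0.99)×log₁₀(32/2.2)
    = 0.05804 × 1.163 = 0.06748 m

S_s ≈ 67.5 mm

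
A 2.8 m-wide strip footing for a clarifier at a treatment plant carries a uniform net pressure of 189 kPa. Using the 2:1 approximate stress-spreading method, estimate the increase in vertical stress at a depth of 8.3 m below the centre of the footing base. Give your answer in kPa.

Δσ_z ≈ 47.7 kPa

By the 2:1 method the load spreads at 1 horizontal : 2 vertical, so at depth z the loaded area has grown by z in each plan dimension:
Δσ = qB/(B+z) = 189×2.8/(2.8+8.3) = 47.676 kPa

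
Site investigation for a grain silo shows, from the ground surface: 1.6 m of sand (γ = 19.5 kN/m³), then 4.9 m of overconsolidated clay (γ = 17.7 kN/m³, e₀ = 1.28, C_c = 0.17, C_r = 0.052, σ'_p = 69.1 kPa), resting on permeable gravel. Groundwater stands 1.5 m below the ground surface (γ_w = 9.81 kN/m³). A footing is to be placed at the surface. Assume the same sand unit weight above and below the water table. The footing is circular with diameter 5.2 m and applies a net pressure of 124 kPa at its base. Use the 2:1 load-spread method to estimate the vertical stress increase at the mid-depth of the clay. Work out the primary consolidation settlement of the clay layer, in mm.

Mid-depth of clay below the ground surface: z = 1.6 + 4.9/2 = 4.05 m.
Total vertical stress at mid-clay: σ_v = 19.5×1.6 + 17.7×2.45 = 74.565 kPa.
Pore pressure: u = 9.81×(4.05 − 1.5) = 25.015 kPa.
Initial effective stress: σ'_0 = σ_v − u = 74.565 − 25.015 = 49.55 kPa.
Stress increase at mid-clay by the 2:1 spreading method:
Δσ ≈ qD²/(D+z)² = 124×5.2²/(5.2+4.05)² = 39.187 kPa
Final effective stress: σ'_f = 49.55 + 39.187 = 88.737 kPa.
σ'_f = 88.737 > σ'_p = 69.1 kPa, so the stress path crosses the preconsolidation pressure — recompression up to σ'_p, then virgin compression beyond:
S_c = H/(1+e₀)·[C_r·log₁₀(σ'_p/σ'_0) + C_c·log₁₀(σ'_f/σ'_p)]
    = 4.9/2.28 × [0.052×log₁₀(69.1/49.55) + 0.17×log₁₀(88.737/69.1)]
    = 2.1491 × [0.0075106 + 0.018467] = 0.05583 m

S_c ≈ 55.8 mm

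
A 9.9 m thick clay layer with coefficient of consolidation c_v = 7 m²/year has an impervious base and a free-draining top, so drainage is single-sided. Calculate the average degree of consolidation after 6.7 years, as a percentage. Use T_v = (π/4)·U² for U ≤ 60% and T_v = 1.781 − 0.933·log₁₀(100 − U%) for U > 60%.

U ≈ 75.1 %

Drainage path length: H_d = H = 9.9 m (single drainage).
T_v = c_v·t/H_d² = 7×6.7/9.9² = 0.47852.
T_v = 0.47852 corresponds to the U > 60% branch:
U = 1 − 10^((1.781 − T_v)/0.933)/100 = 0.7511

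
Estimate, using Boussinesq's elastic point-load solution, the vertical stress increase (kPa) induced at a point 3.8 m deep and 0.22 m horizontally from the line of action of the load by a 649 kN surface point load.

Δσ_z ≈ 21.3 kPa

Boussinesq vertical stress below a point load on an elastic half-space:
Δσ_z = 3P/(2πz²) · [1 + (r/z)²]^(−5/2)
r/z = 0.22/3.8 = 0.057895; [1+(r/z)²]^(−5/2) = 0.99167.
Δσ_z = 3×649/(2π×3.8²) × 0.99167 = 21.459 × 0.99167 = 21.28 kPa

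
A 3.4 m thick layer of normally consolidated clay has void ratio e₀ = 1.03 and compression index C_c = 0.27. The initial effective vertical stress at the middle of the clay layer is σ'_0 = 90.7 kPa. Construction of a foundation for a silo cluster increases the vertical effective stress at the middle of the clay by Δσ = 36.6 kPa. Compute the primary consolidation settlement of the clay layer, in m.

S_c ≈ 0.0666 m

Final effective stress: σ'_f = σ'_0 + Δσ = 90.7 + 36.6 = 127.3 kPa.
Normally consolidated clay, so the full stress increment lies on the virgin compression line:
S_c = C_c·H/(1+e₀)·log₁₀(σ'_f/σ'_0) = 0.27×3.4/(1+1.03)×log₁₀(127.3/90.7)
    = 0.45222 × 0.14722 = 0.06658 m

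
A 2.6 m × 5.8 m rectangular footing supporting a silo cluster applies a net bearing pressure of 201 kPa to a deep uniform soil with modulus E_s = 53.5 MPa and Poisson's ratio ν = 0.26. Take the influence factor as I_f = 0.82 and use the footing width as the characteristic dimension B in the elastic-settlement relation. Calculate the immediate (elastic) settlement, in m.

S_e ≈ 0.00747 m

Immediate (elastic) settlement: S_e = q·B·(1−ν²)/E_s · I_f.
E_s = 53.5 MPa = 53500 kPa.
S_e = 201 × 2.6 × (1 − 0.26²) / 53500 × 0.82
    = 201 × 2.6 × 0.9324 / 53500 × 0.82
    = 0.007468 m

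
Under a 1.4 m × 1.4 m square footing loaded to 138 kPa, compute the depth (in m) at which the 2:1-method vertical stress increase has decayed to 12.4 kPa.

2:1 spreading — at depth z the loaded area has grown by z in each plan dimension:
qB²/(B+z)² = Δσ_z ⇒ z = B(√(q/Δσ_z) − 1) = 1.4×(√(138/12.4) − 1) = 3.27 m

z ≈ 3.27 m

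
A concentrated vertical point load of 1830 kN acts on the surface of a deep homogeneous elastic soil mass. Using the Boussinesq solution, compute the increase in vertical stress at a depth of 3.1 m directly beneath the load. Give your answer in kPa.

Boussinesq vertical stress below a point load on an elastic half-space:
Δσ_z = 3P/(2πz²) · [1 + (r/z)²]^(−5/2)
r/z = 0/3.1 = 0; [1+(r/z)²]^(−5/2) = 1.
Δσ_z = 3×1830/(2π×3.1²) × 1 = 90.922 × 1 = 90.92 kPa

Δσ_z ≈ 90.9 kPa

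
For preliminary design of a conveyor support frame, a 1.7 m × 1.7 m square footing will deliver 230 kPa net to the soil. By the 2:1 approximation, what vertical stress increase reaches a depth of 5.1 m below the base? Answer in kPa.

Δσ_z ≈ 14.4 kPa

By the 2:1 method the load spreads at 1 horizontal : 2 vertical, so at depth z the loaded area has grown by z in each plan dimension:
Δσ = qBL/((B+z)(L+z)) = 230×1.7×1.7/((1.7+5.1)(1.7+5.1)) = 14.375 kPa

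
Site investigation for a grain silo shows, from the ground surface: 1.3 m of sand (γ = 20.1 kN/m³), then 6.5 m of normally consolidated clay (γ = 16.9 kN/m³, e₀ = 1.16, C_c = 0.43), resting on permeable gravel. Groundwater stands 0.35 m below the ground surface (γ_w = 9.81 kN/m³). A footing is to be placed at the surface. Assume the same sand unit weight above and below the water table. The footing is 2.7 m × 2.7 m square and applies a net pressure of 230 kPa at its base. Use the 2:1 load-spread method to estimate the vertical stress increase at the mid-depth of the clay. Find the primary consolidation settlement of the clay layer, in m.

Mid-depth of clay below the ground surface: z = 1.3 + 6.5/2 = 4.55 m.
Total vertical stress at mid-clay: σ_v = 20.1×1.3 + 16.9×3.25 = 81.055 kPa.
Pore pressure: u = 9.81×(4.55 − 0.35) = 41.202 kPa.
Initial effective stress: σ'_0 = σ_v − u = 81.055 − 41.202 = 39.853 kPa.
Stress increase at mid-clay by the 2:1 spreading method:
Δσ = qBL/((B+z)(L+z)) = 230×2.7×2.7/((2.7+4.55)(2.7+4.55)) = 31.899 kPa
Final effective stress: σ'_f = σ'_0 + Δσ = 39.853 + 31.899 = 71.752 kPa.
Normally consolidated clay, so the full stress increment lies on the virgin compression line:
S_c = C_c·H/(1+e₀)·log₁₀(σ'_f/σ'_0) = 0.43×6.5/(1+1.16)×log₁₀(71.752/39.853)
    = 1.294 × 0.25537 = 0.3304 m

S_c ≈ 0.33 m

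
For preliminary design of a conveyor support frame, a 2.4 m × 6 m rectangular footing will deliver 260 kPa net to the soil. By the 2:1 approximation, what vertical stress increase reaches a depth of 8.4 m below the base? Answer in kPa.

By the 2:1 method the load spreads at 1 horizontal : 2 vertical, so at depth z the loaded area has grown by z in each plan dimension:
Δσ = qBL/((B+z)(L+z)) = 260×2.4×6/((2.4+8.4)(6+8.4)) = 24.074 kPa

Δσ_z ≈ 24.1 kPa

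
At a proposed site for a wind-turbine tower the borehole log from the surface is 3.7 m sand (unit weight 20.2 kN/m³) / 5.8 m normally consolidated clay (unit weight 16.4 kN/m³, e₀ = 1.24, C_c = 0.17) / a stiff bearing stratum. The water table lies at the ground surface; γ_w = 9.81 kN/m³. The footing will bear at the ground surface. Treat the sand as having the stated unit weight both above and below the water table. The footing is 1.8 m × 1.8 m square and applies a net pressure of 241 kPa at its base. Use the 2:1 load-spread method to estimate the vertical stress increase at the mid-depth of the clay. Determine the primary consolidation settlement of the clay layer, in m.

S_c ≈ 0.0336 m

Mid-depth of clay below the ground surface: z = 3.7 + 5.8/2 = 6.6 m.
Total vertical stress at mid-clay: σ_v = 20.2×3.7 + 16.4×2.9 = 122.3 kPa.
Pore pressure: u = 9.81×(6.6 − 0) = 64.746 kPa.
Initial effective stress: σ'_0 = σ_v − u = 122.3 − 64.746 = 57.554 kPa.
Stress increase at mid-clay by the 2:1 spreading method:
Δσ = qBL/((B+z)(L+z)) = 241×1.8×1.8/((1.8+6.6)(1.8+6.6)) = 11.066 kPa
Final effective stress: σ'_f = σ'_0 + Δσ = 57.554 + 11.066 = 68.62 kPa.
Normally consolidated clay, so the full stress increment lies on the virgin compression line:
S_c = C_c·H/(1+e₀)·log₁₀(σ'_f/σ'_0) = 0.17×5.8/(1+1.24)×log₁₀(68.62/57.554)
    = 0.44018 × 0.076375 = 0.03362 m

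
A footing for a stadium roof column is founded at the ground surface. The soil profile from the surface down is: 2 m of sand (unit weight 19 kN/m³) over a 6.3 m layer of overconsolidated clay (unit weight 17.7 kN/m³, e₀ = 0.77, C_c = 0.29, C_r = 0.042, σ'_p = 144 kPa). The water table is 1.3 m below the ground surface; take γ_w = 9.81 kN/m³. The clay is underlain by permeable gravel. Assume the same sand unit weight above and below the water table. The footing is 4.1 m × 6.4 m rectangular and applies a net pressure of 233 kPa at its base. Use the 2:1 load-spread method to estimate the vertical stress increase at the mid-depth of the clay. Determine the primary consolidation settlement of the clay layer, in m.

S_c ≈ 0.0457 m

Mid-depth of clay below the ground surface: z = 2 + 6.3/2 = 5.15 m.
Total vertical stress at mid-clay: σ_v = 19×2 + 17.7×3.15 = 93.755 kPa.
Pore pressure: u = 9.81×(5.15 − 1.3) = 37.769 kPa.
Initial effective stress: σ'_0 = σ_v − u = 93.755 − 37.769 = 55.986 kPa.
Stress increase at mid-clay by the 2:1 spreading method:
Δσ = qBL/((B+z)(L+z)) = 233×4.1×6.4/((4.1+5.15)(6.4+5.15)) = 57.226 kPa
Final effective stress: σ'_f = 55.986 + 57.226 = 113.21 kPa.
σ'_f = 113.21 ≤ σ'_p = 144 kPa, so the clay remains overconsolidated and only the recompression index applies:
S_c = C_r·H/(1+e₀)·log₁₀(σ'_f/σ'_0) = 0.042×6.3/1.77×log₁₀(113.21/55.986)
    = 0.14949 × 0.30581 = 0.04572 m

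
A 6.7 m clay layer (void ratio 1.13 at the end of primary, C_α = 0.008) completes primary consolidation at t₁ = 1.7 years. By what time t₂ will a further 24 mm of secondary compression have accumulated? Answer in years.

t₂ ≈ 15.3 years

S_s = C_α·H/(1+e_p)·log₁₀(t₂/t₁) ⇒ log₁₀(t₂/t₁) = S_s·(1+e_p)/(C_α·H).
log₁₀(t₂/t₁) = 0.024 × (1+1.13) / (0.008×6.7) = 0.9537
t₂ = t₁ × 10^0.9537 = 1.7 × 8.989 = 15.28 years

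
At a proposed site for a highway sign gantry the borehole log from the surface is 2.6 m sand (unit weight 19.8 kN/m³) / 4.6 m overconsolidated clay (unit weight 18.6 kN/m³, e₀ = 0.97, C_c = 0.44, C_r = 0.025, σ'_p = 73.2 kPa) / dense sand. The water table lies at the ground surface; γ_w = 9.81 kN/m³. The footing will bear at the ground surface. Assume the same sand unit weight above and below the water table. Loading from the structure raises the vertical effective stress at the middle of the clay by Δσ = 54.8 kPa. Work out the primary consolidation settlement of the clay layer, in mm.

Mid-depth of clay below the ground surface: z = 2.6 + 4.6/2 = 4.9 m.
Total vertical stress at mid-clay: σ_v = 19.8×2.6 + 18.6×2.3 = 94.26 kPa.
Pore pressure: u = 9.81×(4.9 − 0) = 48.069 kPa.
Initial effective stress: σ'_0 = σ_v − u = 94.26 − 48.069 = 46.191 kPa.
Final effective stress: σ'_f = 46.191 + 54.8 = 100.99 kPa.
σ'_f = 100.99 > σ'_p = 73.2 kPa, so the stress path crosses the preconsolidation pressure — recompression up to σ'_p, then virgin compression beyond:
S_c = H/(1+e₀)·[C_r·log₁₀(σ'_p/σ'_0) + C_c·log₁₀(σ'_f/σ'_p)]
    = 4.6/1.97 × [0.025×log₁₀(73.2/46.191) + 0.44×log₁₀(100.99/73.2)]
    = 2.335 × [0.0049988 + 0.061498] = 0.1553 m

S_c ≈ 155 mm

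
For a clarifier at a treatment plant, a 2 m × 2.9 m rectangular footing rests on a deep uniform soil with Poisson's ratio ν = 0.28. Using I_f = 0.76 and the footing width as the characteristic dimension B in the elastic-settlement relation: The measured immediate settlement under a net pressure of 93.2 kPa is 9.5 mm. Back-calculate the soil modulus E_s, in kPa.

E_s ≈ 13700 kPa

S_e = q·B·(1−ν²)/E_s · I_f  ⇒  E_s = q·B·(1−ν²)·I_f / S_e.
E_s = 93.2 × 2 × 0.9216 × 0.76 / 0.0095 = 13740 kPa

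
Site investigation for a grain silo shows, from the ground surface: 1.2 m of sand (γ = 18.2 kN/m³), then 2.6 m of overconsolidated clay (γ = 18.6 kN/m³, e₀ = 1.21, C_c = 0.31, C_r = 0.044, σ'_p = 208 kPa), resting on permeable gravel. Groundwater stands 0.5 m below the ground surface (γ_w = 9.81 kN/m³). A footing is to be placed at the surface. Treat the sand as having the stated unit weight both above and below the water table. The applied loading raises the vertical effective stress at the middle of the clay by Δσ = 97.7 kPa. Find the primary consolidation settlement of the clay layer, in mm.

Mid-depth of clay below the ground surface: z = 1.2 + 2.6/2 = 2.5 m.
Total vertical stress at mid-clay: σ_v = 18.2×1.2 + 18.6×1.3 = 46.02 kPa.
Pore pressure: u = 9.81×(2.5 − 0.5) = 19.62 kPa.
Initial effective stress: σ'_0 = σ_v − u = 46.02 − 19.62 = 26.4 kPa.
Final effective stress: σ'_f = 26.4 + 97.7 = 124.1 kPa.
σ'_f = 124.1 ≤ σ'_p = 208 kPa, so the clay remains overconsolidated and only the recompression index applies:
S_c = C_r·H/(1+e₀)·log₁₀(σ'_f/σ'_0) = 0.044×2.6/2.21×log₁₀(124.1/26.4)
    = 0.051766 × 0.67217 = 0.0348 m

S_c ≈ 34.8 mm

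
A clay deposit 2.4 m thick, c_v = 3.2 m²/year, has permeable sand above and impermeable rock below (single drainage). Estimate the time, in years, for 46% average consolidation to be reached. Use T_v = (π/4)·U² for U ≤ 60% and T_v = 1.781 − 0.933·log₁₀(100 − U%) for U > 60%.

t ≈ 0.299 years

Drainage path length: H_d = H = 2.4 m (single drainage).
U ≤ 60%: T_v = (π/4)·U² = (π/4)×0.46² = 0.16619.
t = T_v·H_d²/c_v = 0.16619×2.4²/3.2 = 0.2991 years.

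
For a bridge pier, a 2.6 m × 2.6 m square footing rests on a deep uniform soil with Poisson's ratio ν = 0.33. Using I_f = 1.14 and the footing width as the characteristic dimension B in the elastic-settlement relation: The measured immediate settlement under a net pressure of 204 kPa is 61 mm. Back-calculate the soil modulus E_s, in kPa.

S_e = q·B·(1−ν²)/E_s · I_f  ⇒  E_s = q·B·(1−ν²)·I_f / S_e.
E_s = 204 × 2.6 × 0.8911 × 1.14 / 0.061 = 8833 kPa

E_s ≈ 8830 kPa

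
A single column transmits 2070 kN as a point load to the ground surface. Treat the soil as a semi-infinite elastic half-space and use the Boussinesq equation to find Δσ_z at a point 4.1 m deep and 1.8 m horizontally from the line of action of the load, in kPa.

Boussinesq vertical stress below a point load on an elastic half-space:
Δσ_z = 3P/(2πz²) · [1 + (r/z)²]^(−5/2)
r/z = 1.8/4.1 = 0.43902; [1+(r/z)²]^(−5/2) = 0.64363.
Δσ_z = 3×2070/(2π×4.1²) × 0.64363 = 58.795 × 0.64363 = 37.84 kPa

Δσ_z ≈ 37.8 kPa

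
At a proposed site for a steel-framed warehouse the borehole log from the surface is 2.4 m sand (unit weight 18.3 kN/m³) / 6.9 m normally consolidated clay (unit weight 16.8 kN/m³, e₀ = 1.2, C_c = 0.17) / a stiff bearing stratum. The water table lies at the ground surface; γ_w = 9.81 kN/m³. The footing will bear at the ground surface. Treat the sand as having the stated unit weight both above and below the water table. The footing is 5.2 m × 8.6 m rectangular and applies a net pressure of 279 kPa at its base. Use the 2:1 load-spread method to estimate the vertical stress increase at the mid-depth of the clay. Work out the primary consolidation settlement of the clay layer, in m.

S_c ≈ 0.235 m

Mid-depth of clay below the ground surface: z = 2.4 + 6.9/2 = 5.85 m.
Total vertical stress at mid-clay: σ_v = 18.3×2.4 + 16.8×3.45 = 101.88 kPa.
Pore pressure: u = 9.81×(5.85 − 0) = 57.389 kPa.
Initial effective stress: σ'_0 = σ_v − u = 101.88 − 57.389 = 44.491 kPa.
Stress increase at mid-clay by the 2:1 spreading method:
Δσ = qBL/((B+z)(L+z)) = 279×5.2×8.6/((5.2+5.85)(8.6+5.85)) = 78.14 kPa
Final effective stress: σ'_f = σ'_0 + Δσ = 44.491 + 78.14 = 122.63 kPa.
Normally consolidated clay, so the full stress increment lies on the virgin compression line:
S_c = C_c·H/(1+e₀)·log₁₀(σ'_f/σ'_0) = 0.17×6.9/(1+1.2)×log₁₀(122.63/44.491)
    = 0.53318 × 0.44032 = 0.2348 m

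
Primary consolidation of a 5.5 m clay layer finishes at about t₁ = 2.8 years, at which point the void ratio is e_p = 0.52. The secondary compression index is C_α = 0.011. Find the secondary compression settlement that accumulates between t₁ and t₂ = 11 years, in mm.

S_s ≈ 23.7 mm

Secondary compression: S_s = C_α·H/(1+e_p)·log₁₀(t₂/t₁)
S_s = 0.011×5.5/(1+0.52)×log₁₀(11/2.8)
    = 0.0398 × 0.5942 = 0.02365 m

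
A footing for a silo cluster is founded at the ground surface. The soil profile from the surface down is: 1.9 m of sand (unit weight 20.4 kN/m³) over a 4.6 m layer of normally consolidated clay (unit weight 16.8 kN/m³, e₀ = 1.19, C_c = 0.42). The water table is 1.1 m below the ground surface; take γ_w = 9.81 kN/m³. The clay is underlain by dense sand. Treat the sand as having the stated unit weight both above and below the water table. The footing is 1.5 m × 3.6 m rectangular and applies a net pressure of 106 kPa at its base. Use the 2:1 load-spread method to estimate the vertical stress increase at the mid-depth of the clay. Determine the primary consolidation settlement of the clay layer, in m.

Mid-depth of clay below the ground surface: z = 1.9 + 4.6/2 = 4.2 m.
Total vertical stress at mid-clay: σ_v = 20.4×1.9 + 16.8×2.3 = 77.4 kPa.
Pore pressure: u = 9.81×(4.2 − 1.1) = 30.411 kPa.
Initial effective stress: σ'_0 = σ_v − u = 77.4 − 30.411 = 46.989 kPa.
Stress increase at mid-clay by the 2:1 spreading method:
Δσ = qBL/((B+z)(L+z)) = 106×1.5×3.6/((1.5+4.2)(3.6+4.2)) = 12.874 kPa
Final effective stress: σ'_f = σ'_0 + Δσ = 46.989 + 12.874 = 59.863 kPa.
Normally consolidated clay, so the full stress increment lies on the virgin compression line:
S_c = C_c·H/(1+e₀)·log₁₀(σ'_f/σ'_0) = 0.42×4.6/(1+1.19)×log₁₀(59.863/46.989)
    = 0.88219 × 0.10516 = 0.09277 m

S_c ≈ 0.0928 m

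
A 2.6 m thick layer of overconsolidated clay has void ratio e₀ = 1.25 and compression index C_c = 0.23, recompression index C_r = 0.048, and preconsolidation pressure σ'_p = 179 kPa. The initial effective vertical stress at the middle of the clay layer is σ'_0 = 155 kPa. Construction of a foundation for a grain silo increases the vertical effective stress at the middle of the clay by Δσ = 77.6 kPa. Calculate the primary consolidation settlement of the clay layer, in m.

Final effective stress: σ'_f = 155 + 77.6 = 232.6 kPa.
σ'_f = 232.6 > σ'_p = 179 kPa, so the stress path crosses the preconsolidation pressure — recompression up to σ'_p, then virgin compression beyond:
S_c = H/(1+e₀)·[C_r·log₁₀(σ'_p/σ'_0) + C_c·log₁₀(σ'_f/σ'_p)]
    = 2.6/2.25 × [0.048×log₁₀(179/155) + 0.23×log₁₀(232.6/179)]
    = 1.1556 × [0.003001 + 0.026164] = 0.0337 m

S_c ≈ 0.0337 m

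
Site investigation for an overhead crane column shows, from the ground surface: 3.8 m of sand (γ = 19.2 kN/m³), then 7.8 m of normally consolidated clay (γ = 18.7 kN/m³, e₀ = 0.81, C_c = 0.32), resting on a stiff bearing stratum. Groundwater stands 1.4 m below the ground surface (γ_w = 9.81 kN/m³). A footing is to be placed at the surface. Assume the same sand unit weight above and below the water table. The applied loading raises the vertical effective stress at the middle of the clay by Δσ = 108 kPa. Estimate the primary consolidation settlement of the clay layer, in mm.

S_c ≈ 495 mm

Mid-depth of clay below the ground surface: z = 3.8 + 7.8/2 = 7.7 m.
Total vertical stress at mid-clay: σ_v = 19.2×3.8 + 18.7×3.9 = 145.89 kPa.
Pore pressure: u = 9.81×(7.7 − 1.4) = 61.803 kPa.
Initial effective stress: σ'_0 = σ_v − u = 145.89 − 61.803 = 84.087 kPa.
Final effective stress: σ'_f = σ'_0 + Δσ = 84.087 + 108 = 192.09 kPa.
Normally consolidated clay, so the full stress increment lies on the virgin compression line:
S_c = C_c·H/(1+e₀)·log₁₀(σ'_f/σ'_0) = 0.32×7.8/(1+0.81)×log₁₀(192.09/84.087)
    = 1.379 × 0.35878 = 0.4948 m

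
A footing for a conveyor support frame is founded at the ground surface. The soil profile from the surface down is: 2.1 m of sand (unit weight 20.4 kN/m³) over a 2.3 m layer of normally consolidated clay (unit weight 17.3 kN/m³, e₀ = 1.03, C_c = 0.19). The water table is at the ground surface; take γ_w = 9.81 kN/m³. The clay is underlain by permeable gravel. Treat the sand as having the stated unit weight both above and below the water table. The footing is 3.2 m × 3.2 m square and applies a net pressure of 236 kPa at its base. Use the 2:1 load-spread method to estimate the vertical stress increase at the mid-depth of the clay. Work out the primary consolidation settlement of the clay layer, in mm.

Mid-depth of clay below the ground surface: z = 2.1 + 2.3/2 = 3.25 m.
Total vertical stress at mid-clay: σ_v = 20.4×2.1 + 17.3×1.15 = 62.735 kPa.
Pore pressure: u = 9.81×(3.25 − 0) = 31.883 kPa.
Initial effective stress: σ'_0 = σ_v − u = 62.735 − 31.883 = 30.852 kPa.
Stress increase at mid-clay by the 2:1 spreading method:
Δσ = qBL/((B+z)(L+z)) = 236×3.2×3.2/((3.2+3.25)(3.2+3.25)) = 58.089 kPa
Final effective stress: σ'_f = σ'_0 + Δσ = 30.852 + 58.089 = 88.941 kPa.
Normally consolidated clay, so the full stress increment lies on the virgin compression line:
S_c = C_c·H/(1+e₀)·log₁₀(σ'_f/σ'_0) = 0.19×2.3/(1+1.03)×log₁₀(88.941/30.852)
    = 0.21527 × 0.45982 = 0.09899 m

S_c ≈ 99 mm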